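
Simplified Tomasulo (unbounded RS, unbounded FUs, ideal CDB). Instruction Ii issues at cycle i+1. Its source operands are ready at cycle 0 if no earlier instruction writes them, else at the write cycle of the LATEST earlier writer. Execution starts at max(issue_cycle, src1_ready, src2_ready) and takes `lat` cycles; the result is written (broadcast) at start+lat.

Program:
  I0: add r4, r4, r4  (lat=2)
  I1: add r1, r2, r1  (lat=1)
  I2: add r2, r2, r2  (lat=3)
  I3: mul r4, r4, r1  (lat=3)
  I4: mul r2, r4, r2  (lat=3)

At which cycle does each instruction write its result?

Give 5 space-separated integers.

Answer: 3 3 6 7 10

Derivation:
I0 add r4: issue@1 deps=(None,None) exec_start@1 write@3
I1 add r1: issue@2 deps=(None,None) exec_start@2 write@3
I2 add r2: issue@3 deps=(None,None) exec_start@3 write@6
I3 mul r4: issue@4 deps=(0,1) exec_start@4 write@7
I4 mul r2: issue@5 deps=(3,2) exec_start@7 write@10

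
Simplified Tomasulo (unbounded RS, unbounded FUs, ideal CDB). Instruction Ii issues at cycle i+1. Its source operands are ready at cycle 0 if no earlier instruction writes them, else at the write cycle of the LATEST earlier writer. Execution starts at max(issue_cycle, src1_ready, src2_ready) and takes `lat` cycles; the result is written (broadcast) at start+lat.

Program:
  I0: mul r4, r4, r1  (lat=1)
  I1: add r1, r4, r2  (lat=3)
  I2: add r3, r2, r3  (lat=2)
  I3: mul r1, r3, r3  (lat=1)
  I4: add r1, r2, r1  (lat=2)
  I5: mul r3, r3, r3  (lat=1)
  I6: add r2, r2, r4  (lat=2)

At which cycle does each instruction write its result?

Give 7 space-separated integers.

Answer: 2 5 5 6 8 7 9

Derivation:
I0 mul r4: issue@1 deps=(None,None) exec_start@1 write@2
I1 add r1: issue@2 deps=(0,None) exec_start@2 write@5
I2 add r3: issue@3 deps=(None,None) exec_start@3 write@5
I3 mul r1: issue@4 deps=(2,2) exec_start@5 write@6
I4 add r1: issue@5 deps=(None,3) exec_start@6 write@8
I5 mul r3: issue@6 deps=(2,2) exec_start@6 write@7
I6 add r2: issue@7 deps=(None,0) exec_start@7 write@9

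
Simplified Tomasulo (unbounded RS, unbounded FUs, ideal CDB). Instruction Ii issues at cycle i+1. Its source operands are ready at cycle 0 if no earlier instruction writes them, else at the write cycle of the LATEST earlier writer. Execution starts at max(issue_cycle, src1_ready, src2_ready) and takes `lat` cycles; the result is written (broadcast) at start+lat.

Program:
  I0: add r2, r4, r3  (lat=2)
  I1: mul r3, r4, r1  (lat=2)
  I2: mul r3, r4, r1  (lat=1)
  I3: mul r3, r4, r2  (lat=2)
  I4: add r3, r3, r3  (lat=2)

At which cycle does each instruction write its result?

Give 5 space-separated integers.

I0 add r2: issue@1 deps=(None,None) exec_start@1 write@3
I1 mul r3: issue@2 deps=(None,None) exec_start@2 write@4
I2 mul r3: issue@3 deps=(None,None) exec_start@3 write@4
I3 mul r3: issue@4 deps=(None,0) exec_start@4 write@6
I4 add r3: issue@5 deps=(3,3) exec_start@6 write@8

Answer: 3 4 4 6 8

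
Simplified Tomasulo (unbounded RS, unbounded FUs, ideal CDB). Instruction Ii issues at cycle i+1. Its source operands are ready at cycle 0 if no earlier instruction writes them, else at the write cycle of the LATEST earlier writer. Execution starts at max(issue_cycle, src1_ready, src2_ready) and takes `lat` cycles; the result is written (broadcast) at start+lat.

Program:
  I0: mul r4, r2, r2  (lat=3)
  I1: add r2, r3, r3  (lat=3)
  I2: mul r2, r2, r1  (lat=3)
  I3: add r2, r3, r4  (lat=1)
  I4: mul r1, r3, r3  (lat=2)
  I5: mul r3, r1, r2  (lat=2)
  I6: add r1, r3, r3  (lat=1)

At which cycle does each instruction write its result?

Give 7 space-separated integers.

I0 mul r4: issue@1 deps=(None,None) exec_start@1 write@4
I1 add r2: issue@2 deps=(None,None) exec_start@2 write@5
I2 mul r2: issue@3 deps=(1,None) exec_start@5 write@8
I3 add r2: issue@4 deps=(None,0) exec_start@4 write@5
I4 mul r1: issue@5 deps=(None,None) exec_start@5 write@7
I5 mul r3: issue@6 deps=(4,3) exec_start@7 write@9
I6 add r1: issue@7 deps=(5,5) exec_start@9 write@10

Answer: 4 5 8 5 7 9 10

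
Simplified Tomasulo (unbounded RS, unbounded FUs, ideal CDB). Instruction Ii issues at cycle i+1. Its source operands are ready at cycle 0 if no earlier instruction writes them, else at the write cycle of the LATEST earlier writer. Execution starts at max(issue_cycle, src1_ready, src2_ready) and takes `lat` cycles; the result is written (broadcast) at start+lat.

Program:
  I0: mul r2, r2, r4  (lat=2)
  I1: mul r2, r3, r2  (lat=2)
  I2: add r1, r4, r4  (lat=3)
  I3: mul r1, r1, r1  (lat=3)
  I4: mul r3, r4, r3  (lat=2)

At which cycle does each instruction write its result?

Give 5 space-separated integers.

I0 mul r2: issue@1 deps=(None,None) exec_start@1 write@3
I1 mul r2: issue@2 deps=(None,0) exec_start@3 write@5
I2 add r1: issue@3 deps=(None,None) exec_start@3 write@6
I3 mul r1: issue@4 deps=(2,2) exec_start@6 write@9
I4 mul r3: issue@5 deps=(None,None) exec_start@5 write@7

Answer: 3 5 6 9 7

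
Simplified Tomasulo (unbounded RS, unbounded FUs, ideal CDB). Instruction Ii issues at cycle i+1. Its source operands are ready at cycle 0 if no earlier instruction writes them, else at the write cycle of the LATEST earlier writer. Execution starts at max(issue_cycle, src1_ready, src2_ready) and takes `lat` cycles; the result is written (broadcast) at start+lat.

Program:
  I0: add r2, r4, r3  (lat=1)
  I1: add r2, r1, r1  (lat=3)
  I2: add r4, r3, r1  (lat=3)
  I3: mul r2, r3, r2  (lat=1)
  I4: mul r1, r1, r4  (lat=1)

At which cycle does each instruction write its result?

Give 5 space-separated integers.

I0 add r2: issue@1 deps=(None,None) exec_start@1 write@2
I1 add r2: issue@2 deps=(None,None) exec_start@2 write@5
I2 add r4: issue@3 deps=(None,None) exec_start@3 write@6
I3 mul r2: issue@4 deps=(None,1) exec_start@5 write@6
I4 mul r1: issue@5 deps=(None,2) exec_start@6 write@7

Answer: 2 5 6 6 7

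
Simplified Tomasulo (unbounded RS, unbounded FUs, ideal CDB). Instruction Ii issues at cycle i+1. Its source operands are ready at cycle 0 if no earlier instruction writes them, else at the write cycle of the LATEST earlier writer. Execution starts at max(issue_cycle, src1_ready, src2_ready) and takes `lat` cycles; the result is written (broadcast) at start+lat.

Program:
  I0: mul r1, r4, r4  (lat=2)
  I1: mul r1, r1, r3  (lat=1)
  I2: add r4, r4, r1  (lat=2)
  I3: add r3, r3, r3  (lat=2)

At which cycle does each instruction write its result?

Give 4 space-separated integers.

Answer: 3 4 6 6

Derivation:
I0 mul r1: issue@1 deps=(None,None) exec_start@1 write@3
I1 mul r1: issue@2 deps=(0,None) exec_start@3 write@4
I2 add r4: issue@3 deps=(None,1) exec_start@4 write@6
I3 add r3: issue@4 deps=(None,None) exec_start@4 write@6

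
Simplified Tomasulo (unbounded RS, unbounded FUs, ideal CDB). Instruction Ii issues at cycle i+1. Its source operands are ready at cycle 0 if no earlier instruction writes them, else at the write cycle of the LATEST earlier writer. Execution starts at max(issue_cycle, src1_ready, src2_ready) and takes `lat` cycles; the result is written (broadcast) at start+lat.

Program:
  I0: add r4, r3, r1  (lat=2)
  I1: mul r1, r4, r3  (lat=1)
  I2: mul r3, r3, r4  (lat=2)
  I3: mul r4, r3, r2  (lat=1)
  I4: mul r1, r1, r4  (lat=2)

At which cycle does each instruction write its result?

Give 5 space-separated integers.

I0 add r4: issue@1 deps=(None,None) exec_start@1 write@3
I1 mul r1: issue@2 deps=(0,None) exec_start@3 write@4
I2 mul r3: issue@3 deps=(None,0) exec_start@3 write@5
I3 mul r4: issue@4 deps=(2,None) exec_start@5 write@6
I4 mul r1: issue@5 deps=(1,3) exec_start@6 write@8

Answer: 3 4 5 6 8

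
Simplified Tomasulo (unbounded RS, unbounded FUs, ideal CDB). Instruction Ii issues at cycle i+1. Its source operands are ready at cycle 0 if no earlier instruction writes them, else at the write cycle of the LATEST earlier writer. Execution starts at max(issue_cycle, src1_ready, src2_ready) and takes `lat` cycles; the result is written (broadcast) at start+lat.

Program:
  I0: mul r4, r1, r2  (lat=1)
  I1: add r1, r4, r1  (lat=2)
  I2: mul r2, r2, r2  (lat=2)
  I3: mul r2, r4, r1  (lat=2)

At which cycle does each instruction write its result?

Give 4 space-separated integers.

I0 mul r4: issue@1 deps=(None,None) exec_start@1 write@2
I1 add r1: issue@2 deps=(0,None) exec_start@2 write@4
I2 mul r2: issue@3 deps=(None,None) exec_start@3 write@5
I3 mul r2: issue@4 deps=(0,1) exec_start@4 write@6

Answer: 2 4 5 6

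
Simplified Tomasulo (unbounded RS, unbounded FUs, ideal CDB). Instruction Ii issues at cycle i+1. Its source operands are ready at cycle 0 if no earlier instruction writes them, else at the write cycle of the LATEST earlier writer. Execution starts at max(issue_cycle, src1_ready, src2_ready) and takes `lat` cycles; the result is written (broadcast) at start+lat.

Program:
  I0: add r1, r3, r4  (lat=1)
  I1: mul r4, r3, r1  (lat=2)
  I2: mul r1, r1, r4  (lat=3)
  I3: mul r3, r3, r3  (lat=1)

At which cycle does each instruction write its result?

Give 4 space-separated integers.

Answer: 2 4 7 5

Derivation:
I0 add r1: issue@1 deps=(None,None) exec_start@1 write@2
I1 mul r4: issue@2 deps=(None,0) exec_start@2 write@4
I2 mul r1: issue@3 deps=(0,1) exec_start@4 write@7
I3 mul r3: issue@4 deps=(None,None) exec_start@4 write@5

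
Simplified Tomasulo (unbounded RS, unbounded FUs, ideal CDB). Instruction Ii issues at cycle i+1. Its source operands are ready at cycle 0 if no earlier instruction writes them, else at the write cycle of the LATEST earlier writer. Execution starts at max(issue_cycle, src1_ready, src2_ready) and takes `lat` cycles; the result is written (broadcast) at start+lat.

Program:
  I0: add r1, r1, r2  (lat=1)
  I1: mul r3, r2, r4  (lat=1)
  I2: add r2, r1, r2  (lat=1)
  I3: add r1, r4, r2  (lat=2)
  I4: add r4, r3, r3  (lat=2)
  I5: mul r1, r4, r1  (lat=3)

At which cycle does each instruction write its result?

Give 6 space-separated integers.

I0 add r1: issue@1 deps=(None,None) exec_start@1 write@2
I1 mul r3: issue@2 deps=(None,None) exec_start@2 write@3
I2 add r2: issue@3 deps=(0,None) exec_start@3 write@4
I3 add r1: issue@4 deps=(None,2) exec_start@4 write@6
I4 add r4: issue@5 deps=(1,1) exec_start@5 write@7
I5 mul r1: issue@6 deps=(4,3) exec_start@7 write@10

Answer: 2 3 4 6 7 10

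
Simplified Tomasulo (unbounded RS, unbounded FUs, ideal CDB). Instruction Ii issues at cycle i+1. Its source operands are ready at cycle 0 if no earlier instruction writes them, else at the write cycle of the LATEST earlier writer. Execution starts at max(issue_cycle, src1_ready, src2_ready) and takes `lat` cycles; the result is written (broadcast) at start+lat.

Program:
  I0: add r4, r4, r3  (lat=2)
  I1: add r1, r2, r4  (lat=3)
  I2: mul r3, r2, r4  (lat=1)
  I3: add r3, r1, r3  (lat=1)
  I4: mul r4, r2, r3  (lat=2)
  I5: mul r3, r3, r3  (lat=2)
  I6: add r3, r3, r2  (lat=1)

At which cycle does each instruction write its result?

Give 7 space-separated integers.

I0 add r4: issue@1 deps=(None,None) exec_start@1 write@3
I1 add r1: issue@2 deps=(None,0) exec_start@3 write@6
I2 mul r3: issue@3 deps=(None,0) exec_start@3 write@4
I3 add r3: issue@4 deps=(1,2) exec_start@6 write@7
I4 mul r4: issue@5 deps=(None,3) exec_start@7 write@9
I5 mul r3: issue@6 deps=(3,3) exec_start@7 write@9
I6 add r3: issue@7 deps=(5,None) exec_start@9 write@10

Answer: 3 6 4 7 9 9 10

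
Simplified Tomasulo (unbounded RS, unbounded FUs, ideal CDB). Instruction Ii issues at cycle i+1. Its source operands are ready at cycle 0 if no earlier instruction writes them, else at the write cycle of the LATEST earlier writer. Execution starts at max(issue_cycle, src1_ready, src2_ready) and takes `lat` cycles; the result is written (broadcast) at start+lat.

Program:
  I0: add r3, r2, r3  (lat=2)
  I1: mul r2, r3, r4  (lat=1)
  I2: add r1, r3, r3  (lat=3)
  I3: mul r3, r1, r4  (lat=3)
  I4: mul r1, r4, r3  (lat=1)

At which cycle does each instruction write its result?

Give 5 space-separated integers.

Answer: 3 4 6 9 10

Derivation:
I0 add r3: issue@1 deps=(None,None) exec_start@1 write@3
I1 mul r2: issue@2 deps=(0,None) exec_start@3 write@4
I2 add r1: issue@3 deps=(0,0) exec_start@3 write@6
I3 mul r3: issue@4 deps=(2,None) exec_start@6 write@9
I4 mul r1: issue@5 deps=(None,3) exec_start@9 write@10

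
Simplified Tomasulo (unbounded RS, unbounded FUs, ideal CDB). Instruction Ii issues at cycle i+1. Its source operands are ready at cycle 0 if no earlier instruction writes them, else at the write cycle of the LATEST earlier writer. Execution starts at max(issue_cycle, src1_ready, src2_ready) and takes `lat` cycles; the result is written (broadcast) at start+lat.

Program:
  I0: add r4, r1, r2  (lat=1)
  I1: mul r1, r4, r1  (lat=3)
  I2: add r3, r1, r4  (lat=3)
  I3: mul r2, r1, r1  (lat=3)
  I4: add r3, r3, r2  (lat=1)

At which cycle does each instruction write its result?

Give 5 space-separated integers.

Answer: 2 5 8 8 9

Derivation:
I0 add r4: issue@1 deps=(None,None) exec_start@1 write@2
I1 mul r1: issue@2 deps=(0,None) exec_start@2 write@5
I2 add r3: issue@3 deps=(1,0) exec_start@5 write@8
I3 mul r2: issue@4 deps=(1,1) exec_start@5 write@8
I4 add r3: issue@5 deps=(2,3) exec_start@8 write@9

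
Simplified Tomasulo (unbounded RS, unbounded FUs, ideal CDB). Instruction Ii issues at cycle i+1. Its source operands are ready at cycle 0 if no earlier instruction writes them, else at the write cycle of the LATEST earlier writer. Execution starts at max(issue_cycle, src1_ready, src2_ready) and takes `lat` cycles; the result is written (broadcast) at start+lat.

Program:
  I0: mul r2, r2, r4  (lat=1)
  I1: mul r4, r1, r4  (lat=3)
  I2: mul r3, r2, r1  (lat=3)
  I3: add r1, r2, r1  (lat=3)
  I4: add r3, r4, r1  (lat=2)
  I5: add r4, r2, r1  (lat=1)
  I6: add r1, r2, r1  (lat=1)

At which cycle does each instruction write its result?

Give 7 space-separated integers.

I0 mul r2: issue@1 deps=(None,None) exec_start@1 write@2
I1 mul r4: issue@2 deps=(None,None) exec_start@2 write@5
I2 mul r3: issue@3 deps=(0,None) exec_start@3 write@6
I3 add r1: issue@4 deps=(0,None) exec_start@4 write@7
I4 add r3: issue@5 deps=(1,3) exec_start@7 write@9
I5 add r4: issue@6 deps=(0,3) exec_start@7 write@8
I6 add r1: issue@7 deps=(0,3) exec_start@7 write@8

Answer: 2 5 6 7 9 8 8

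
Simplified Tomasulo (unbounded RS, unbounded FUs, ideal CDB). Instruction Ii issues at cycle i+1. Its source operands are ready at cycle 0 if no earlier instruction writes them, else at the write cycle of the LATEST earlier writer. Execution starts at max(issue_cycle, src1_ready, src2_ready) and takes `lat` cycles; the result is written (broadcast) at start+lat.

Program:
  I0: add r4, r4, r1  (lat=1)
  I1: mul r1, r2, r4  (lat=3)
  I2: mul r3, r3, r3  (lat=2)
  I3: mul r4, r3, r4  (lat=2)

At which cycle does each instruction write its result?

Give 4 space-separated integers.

Answer: 2 5 5 7

Derivation:
I0 add r4: issue@1 deps=(None,None) exec_start@1 write@2
I1 mul r1: issue@2 deps=(None,0) exec_start@2 write@5
I2 mul r3: issue@3 deps=(None,None) exec_start@3 write@5
I3 mul r4: issue@4 deps=(2,0) exec_start@5 write@7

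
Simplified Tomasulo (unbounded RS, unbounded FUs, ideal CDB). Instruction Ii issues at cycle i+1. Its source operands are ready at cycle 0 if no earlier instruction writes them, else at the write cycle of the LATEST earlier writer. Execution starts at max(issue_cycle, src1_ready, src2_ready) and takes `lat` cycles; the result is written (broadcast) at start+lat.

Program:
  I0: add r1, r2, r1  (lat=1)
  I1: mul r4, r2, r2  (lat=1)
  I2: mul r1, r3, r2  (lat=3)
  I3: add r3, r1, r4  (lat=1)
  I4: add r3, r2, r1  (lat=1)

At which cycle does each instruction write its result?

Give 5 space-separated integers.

I0 add r1: issue@1 deps=(None,None) exec_start@1 write@2
I1 mul r4: issue@2 deps=(None,None) exec_start@2 write@3
I2 mul r1: issue@3 deps=(None,None) exec_start@3 write@6
I3 add r3: issue@4 deps=(2,1) exec_start@6 write@7
I4 add r3: issue@5 deps=(None,2) exec_start@6 write@7

Answer: 2 3 6 7 7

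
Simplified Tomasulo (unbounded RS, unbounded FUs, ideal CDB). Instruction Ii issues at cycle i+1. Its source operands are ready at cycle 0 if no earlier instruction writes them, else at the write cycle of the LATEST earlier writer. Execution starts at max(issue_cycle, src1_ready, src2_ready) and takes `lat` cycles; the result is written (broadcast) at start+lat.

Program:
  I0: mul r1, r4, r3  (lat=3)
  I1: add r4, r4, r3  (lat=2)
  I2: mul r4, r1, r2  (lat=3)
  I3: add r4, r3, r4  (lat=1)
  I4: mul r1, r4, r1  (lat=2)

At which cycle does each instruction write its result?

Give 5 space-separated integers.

Answer: 4 4 7 8 10

Derivation:
I0 mul r1: issue@1 deps=(None,None) exec_start@1 write@4
I1 add r4: issue@2 deps=(None,None) exec_start@2 write@4
I2 mul r4: issue@3 deps=(0,None) exec_start@4 write@7
I3 add r4: issue@4 deps=(None,2) exec_start@7 write@8
I4 mul r1: issue@5 deps=(3,0) exec_start@8 write@10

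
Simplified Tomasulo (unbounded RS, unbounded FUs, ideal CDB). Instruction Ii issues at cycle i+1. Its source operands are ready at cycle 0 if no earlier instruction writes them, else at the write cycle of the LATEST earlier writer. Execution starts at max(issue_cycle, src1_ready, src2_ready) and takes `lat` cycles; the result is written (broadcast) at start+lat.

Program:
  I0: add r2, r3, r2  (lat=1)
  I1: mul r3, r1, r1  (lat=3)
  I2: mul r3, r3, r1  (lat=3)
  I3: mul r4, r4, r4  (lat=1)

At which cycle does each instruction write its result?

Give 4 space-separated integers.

I0 add r2: issue@1 deps=(None,None) exec_start@1 write@2
I1 mul r3: issue@2 deps=(None,None) exec_start@2 write@5
I2 mul r3: issue@3 deps=(1,None) exec_start@5 write@8
I3 mul r4: issue@4 deps=(None,None) exec_start@4 write@5

Answer: 2 5 8 5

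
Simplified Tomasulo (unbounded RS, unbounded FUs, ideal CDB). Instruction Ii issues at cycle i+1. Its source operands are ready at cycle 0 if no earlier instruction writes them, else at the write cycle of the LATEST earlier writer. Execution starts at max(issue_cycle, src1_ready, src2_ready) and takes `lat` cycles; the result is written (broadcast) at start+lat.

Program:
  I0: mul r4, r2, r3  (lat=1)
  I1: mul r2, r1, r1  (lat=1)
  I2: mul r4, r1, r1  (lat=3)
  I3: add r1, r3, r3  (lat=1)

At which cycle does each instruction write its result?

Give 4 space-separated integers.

I0 mul r4: issue@1 deps=(None,None) exec_start@1 write@2
I1 mul r2: issue@2 deps=(None,None) exec_start@2 write@3
I2 mul r4: issue@3 deps=(None,None) exec_start@3 write@6
I3 add r1: issue@4 deps=(None,None) exec_start@4 write@5

Answer: 2 3 6 5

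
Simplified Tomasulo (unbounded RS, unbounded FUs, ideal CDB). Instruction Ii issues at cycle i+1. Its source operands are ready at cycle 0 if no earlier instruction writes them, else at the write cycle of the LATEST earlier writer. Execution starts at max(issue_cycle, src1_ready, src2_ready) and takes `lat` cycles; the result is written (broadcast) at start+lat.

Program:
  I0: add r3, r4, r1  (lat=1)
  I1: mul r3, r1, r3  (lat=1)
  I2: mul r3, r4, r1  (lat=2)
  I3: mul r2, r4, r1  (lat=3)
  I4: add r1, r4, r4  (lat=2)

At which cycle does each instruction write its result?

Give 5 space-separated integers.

I0 add r3: issue@1 deps=(None,None) exec_start@1 write@2
I1 mul r3: issue@2 deps=(None,0) exec_start@2 write@3
I2 mul r3: issue@3 deps=(None,None) exec_start@3 write@5
I3 mul r2: issue@4 deps=(None,None) exec_start@4 write@7
I4 add r1: issue@5 deps=(None,None) exec_start@5 write@7

Answer: 2 3 5 7 7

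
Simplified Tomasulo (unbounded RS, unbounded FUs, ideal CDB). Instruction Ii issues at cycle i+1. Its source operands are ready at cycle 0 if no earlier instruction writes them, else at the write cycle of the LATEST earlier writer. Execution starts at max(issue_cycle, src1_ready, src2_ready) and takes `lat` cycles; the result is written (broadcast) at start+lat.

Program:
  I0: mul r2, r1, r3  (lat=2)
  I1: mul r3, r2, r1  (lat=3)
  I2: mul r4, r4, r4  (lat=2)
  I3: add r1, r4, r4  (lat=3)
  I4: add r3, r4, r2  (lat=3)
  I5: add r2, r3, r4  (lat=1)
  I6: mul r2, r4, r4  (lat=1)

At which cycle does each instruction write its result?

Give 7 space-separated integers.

Answer: 3 6 5 8 8 9 8

Derivation:
I0 mul r2: issue@1 deps=(None,None) exec_start@1 write@3
I1 mul r3: issue@2 deps=(0,None) exec_start@3 write@6
I2 mul r4: issue@3 deps=(None,None) exec_start@3 write@5
I3 add r1: issue@4 deps=(2,2) exec_start@5 write@8
I4 add r3: issue@5 deps=(2,0) exec_start@5 write@8
I5 add r2: issue@6 deps=(4,2) exec_start@8 write@9
I6 mul r2: issue@7 deps=(2,2) exec_start@7 write@8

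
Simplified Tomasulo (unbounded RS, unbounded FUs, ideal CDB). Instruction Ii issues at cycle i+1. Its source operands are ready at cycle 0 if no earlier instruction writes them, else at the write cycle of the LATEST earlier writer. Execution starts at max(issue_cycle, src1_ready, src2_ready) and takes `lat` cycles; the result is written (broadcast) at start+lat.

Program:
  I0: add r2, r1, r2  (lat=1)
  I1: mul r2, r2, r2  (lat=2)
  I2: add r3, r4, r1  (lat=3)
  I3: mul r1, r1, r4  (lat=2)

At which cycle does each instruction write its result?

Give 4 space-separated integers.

I0 add r2: issue@1 deps=(None,None) exec_start@1 write@2
I1 mul r2: issue@2 deps=(0,0) exec_start@2 write@4
I2 add r3: issue@3 deps=(None,None) exec_start@3 write@6
I3 mul r1: issue@4 deps=(None,None) exec_start@4 write@6

Answer: 2 4 6 6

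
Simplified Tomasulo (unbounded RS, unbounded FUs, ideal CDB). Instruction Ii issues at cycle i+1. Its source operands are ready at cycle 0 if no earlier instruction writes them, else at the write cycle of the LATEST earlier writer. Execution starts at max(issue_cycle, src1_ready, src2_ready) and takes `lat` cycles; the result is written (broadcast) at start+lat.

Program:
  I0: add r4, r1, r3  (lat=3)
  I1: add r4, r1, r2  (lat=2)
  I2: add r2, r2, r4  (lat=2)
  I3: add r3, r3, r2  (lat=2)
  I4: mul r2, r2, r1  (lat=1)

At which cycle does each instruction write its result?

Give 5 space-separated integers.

I0 add r4: issue@1 deps=(None,None) exec_start@1 write@4
I1 add r4: issue@2 deps=(None,None) exec_start@2 write@4
I2 add r2: issue@3 deps=(None,1) exec_start@4 write@6
I3 add r3: issue@4 deps=(None,2) exec_start@6 write@8
I4 mul r2: issue@5 deps=(2,None) exec_start@6 write@7

Answer: 4 4 6 8 7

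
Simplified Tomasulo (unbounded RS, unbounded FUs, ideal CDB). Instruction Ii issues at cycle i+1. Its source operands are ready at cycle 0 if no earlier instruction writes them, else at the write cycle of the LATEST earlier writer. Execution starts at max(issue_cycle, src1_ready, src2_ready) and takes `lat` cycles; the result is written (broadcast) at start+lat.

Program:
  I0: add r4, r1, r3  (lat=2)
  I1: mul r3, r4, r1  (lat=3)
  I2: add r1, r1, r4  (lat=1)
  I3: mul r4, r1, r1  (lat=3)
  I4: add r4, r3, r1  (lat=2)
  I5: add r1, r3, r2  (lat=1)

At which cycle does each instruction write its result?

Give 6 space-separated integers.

Answer: 3 6 4 7 8 7

Derivation:
I0 add r4: issue@1 deps=(None,None) exec_start@1 write@3
I1 mul r3: issue@2 deps=(0,None) exec_start@3 write@6
I2 add r1: issue@3 deps=(None,0) exec_start@3 write@4
I3 mul r4: issue@4 deps=(2,2) exec_start@4 write@7
I4 add r4: issue@5 deps=(1,2) exec_start@6 write@8
I5 add r1: issue@6 deps=(1,None) exec_start@6 write@7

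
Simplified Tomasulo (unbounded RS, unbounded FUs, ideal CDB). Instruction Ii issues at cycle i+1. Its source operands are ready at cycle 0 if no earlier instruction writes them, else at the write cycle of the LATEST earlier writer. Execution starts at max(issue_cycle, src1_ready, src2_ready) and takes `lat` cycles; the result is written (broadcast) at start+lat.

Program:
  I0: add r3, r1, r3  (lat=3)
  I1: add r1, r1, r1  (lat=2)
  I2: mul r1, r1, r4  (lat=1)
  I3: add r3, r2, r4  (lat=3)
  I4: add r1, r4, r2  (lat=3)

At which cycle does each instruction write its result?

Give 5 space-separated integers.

I0 add r3: issue@1 deps=(None,None) exec_start@1 write@4
I1 add r1: issue@2 deps=(None,None) exec_start@2 write@4
I2 mul r1: issue@3 deps=(1,None) exec_start@4 write@5
I3 add r3: issue@4 deps=(None,None) exec_start@4 write@7
I4 add r1: issue@5 deps=(None,None) exec_start@5 write@8

Answer: 4 4 5 7 8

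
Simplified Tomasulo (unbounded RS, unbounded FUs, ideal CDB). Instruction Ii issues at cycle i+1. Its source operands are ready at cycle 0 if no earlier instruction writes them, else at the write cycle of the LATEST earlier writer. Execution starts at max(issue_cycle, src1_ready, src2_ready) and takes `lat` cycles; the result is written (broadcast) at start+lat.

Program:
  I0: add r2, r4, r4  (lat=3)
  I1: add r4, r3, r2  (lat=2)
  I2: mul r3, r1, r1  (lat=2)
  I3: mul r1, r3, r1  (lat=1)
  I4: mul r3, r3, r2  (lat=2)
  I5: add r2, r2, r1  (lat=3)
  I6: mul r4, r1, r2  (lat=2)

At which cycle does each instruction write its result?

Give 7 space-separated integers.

Answer: 4 6 5 6 7 9 11

Derivation:
I0 add r2: issue@1 deps=(None,None) exec_start@1 write@4
I1 add r4: issue@2 deps=(None,0) exec_start@4 write@6
I2 mul r3: issue@3 deps=(None,None) exec_start@3 write@5
I3 mul r1: issue@4 deps=(2,None) exec_start@5 write@6
I4 mul r3: issue@5 deps=(2,0) exec_start@5 write@7
I5 add r2: issue@6 deps=(0,3) exec_start@6 write@9
I6 mul r4: issue@7 deps=(3,5) exec_start@9 write@11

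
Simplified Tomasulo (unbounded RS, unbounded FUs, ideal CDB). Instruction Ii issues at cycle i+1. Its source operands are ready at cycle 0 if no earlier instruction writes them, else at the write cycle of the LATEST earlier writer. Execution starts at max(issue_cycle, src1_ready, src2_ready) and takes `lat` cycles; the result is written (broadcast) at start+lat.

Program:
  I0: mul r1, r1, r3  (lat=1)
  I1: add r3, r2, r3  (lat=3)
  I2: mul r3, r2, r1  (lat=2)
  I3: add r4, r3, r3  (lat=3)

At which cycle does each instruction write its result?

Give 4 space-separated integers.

I0 mul r1: issue@1 deps=(None,None) exec_start@1 write@2
I1 add r3: issue@2 deps=(None,None) exec_start@2 write@5
I2 mul r3: issue@3 deps=(None,0) exec_start@3 write@5
I3 add r4: issue@4 deps=(2,2) exec_start@5 write@8

Answer: 2 5 5 8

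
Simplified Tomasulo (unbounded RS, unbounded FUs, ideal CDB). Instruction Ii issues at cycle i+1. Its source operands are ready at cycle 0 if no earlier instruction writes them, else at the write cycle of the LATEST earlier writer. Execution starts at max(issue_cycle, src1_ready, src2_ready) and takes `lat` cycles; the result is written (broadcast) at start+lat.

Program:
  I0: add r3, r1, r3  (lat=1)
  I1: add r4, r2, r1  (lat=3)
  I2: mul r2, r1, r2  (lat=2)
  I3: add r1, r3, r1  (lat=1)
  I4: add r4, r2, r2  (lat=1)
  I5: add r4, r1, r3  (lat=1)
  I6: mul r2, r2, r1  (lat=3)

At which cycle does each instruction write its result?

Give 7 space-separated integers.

Answer: 2 5 5 5 6 7 10

Derivation:
I0 add r3: issue@1 deps=(None,None) exec_start@1 write@2
I1 add r4: issue@2 deps=(None,None) exec_start@2 write@5
I2 mul r2: issue@3 deps=(None,None) exec_start@3 write@5
I3 add r1: issue@4 deps=(0,None) exec_start@4 write@5
I4 add r4: issue@5 deps=(2,2) exec_start@5 write@6
I5 add r4: issue@6 deps=(3,0) exec_start@6 write@7
I6 mul r2: issue@7 deps=(2,3) exec_start@7 write@10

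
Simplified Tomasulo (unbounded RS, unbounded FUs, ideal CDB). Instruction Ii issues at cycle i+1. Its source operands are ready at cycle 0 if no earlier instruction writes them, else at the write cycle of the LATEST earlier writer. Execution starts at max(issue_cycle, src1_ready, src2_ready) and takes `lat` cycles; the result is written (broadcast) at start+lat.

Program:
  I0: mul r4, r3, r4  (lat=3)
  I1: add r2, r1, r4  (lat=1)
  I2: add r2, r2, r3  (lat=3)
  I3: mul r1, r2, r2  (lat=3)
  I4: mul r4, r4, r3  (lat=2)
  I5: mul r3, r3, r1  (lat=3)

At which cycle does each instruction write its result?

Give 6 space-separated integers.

Answer: 4 5 8 11 7 14

Derivation:
I0 mul r4: issue@1 deps=(None,None) exec_start@1 write@4
I1 add r2: issue@2 deps=(None,0) exec_start@4 write@5
I2 add r2: issue@3 deps=(1,None) exec_start@5 write@8
I3 mul r1: issue@4 deps=(2,2) exec_start@8 write@11
I4 mul r4: issue@5 deps=(0,None) exec_start@5 write@7
I5 mul r3: issue@6 deps=(None,3) exec_start@11 write@14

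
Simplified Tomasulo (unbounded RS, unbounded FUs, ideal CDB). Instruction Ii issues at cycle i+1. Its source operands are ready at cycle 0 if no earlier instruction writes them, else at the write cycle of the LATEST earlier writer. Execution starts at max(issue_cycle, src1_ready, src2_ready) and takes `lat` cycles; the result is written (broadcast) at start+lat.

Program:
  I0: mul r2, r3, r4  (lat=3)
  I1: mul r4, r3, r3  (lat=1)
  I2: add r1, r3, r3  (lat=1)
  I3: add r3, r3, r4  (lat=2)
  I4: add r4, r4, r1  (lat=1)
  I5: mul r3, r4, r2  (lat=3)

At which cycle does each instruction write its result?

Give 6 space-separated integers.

I0 mul r2: issue@1 deps=(None,None) exec_start@1 write@4
I1 mul r4: issue@2 deps=(None,None) exec_start@2 write@3
I2 add r1: issue@3 deps=(None,None) exec_start@3 write@4
I3 add r3: issue@4 deps=(None,1) exec_start@4 write@6
I4 add r4: issue@5 deps=(1,2) exec_start@5 write@6
I5 mul r3: issue@6 deps=(4,0) exec_start@6 write@9

Answer: 4 3 4 6 6 9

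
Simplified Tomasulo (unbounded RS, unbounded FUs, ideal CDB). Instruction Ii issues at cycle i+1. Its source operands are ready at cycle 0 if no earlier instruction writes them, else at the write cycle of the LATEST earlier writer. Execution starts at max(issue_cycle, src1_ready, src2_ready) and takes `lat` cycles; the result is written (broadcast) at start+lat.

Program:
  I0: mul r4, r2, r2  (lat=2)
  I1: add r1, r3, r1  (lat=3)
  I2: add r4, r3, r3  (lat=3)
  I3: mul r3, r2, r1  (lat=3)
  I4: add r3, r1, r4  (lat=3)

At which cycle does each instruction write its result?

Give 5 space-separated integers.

Answer: 3 5 6 8 9

Derivation:
I0 mul r4: issue@1 deps=(None,None) exec_start@1 write@3
I1 add r1: issue@2 deps=(None,None) exec_start@2 write@5
I2 add r4: issue@3 deps=(None,None) exec_start@3 write@6
I3 mul r3: issue@4 deps=(None,1) exec_start@5 write@8
I4 add r3: issue@5 deps=(1,2) exec_start@6 write@9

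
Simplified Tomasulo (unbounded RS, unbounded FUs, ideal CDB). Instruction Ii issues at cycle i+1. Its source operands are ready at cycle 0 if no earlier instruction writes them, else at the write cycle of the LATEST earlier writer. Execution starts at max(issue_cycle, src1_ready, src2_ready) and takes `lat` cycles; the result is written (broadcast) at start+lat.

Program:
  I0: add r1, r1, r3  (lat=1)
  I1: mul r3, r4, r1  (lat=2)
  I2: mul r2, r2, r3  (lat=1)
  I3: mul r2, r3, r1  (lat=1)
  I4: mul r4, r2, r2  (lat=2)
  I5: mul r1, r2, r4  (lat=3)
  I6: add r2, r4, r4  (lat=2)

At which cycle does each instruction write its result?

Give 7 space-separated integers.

Answer: 2 4 5 5 7 10 9

Derivation:
I0 add r1: issue@1 deps=(None,None) exec_start@1 write@2
I1 mul r3: issue@2 deps=(None,0) exec_start@2 write@4
I2 mul r2: issue@3 deps=(None,1) exec_start@4 write@5
I3 mul r2: issue@4 deps=(1,0) exec_start@4 write@5
I4 mul r4: issue@5 deps=(3,3) exec_start@5 write@7
I5 mul r1: issue@6 deps=(3,4) exec_start@7 write@10
I6 add r2: issue@7 deps=(4,4) exec_start@7 write@9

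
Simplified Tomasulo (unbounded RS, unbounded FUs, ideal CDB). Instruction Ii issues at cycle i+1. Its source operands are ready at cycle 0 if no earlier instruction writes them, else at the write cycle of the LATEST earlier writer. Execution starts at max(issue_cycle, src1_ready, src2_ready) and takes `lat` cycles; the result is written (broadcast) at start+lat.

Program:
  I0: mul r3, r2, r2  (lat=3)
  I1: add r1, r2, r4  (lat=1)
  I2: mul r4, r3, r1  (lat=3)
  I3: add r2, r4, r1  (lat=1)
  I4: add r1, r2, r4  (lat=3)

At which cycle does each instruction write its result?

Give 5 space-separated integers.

I0 mul r3: issue@1 deps=(None,None) exec_start@1 write@4
I1 add r1: issue@2 deps=(None,None) exec_start@2 write@3
I2 mul r4: issue@3 deps=(0,1) exec_start@4 write@7
I3 add r2: issue@4 deps=(2,1) exec_start@7 write@8
I4 add r1: issue@5 deps=(3,2) exec_start@8 write@11

Answer: 4 3 7 8 11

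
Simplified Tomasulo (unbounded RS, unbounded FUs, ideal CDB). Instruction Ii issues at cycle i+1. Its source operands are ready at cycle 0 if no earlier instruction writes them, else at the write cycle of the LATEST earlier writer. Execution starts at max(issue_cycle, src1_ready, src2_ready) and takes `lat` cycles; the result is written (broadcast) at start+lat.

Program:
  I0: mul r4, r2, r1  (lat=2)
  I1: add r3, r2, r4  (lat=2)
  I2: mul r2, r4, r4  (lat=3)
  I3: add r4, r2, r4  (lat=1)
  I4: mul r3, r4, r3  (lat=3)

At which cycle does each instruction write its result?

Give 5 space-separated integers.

Answer: 3 5 6 7 10

Derivation:
I0 mul r4: issue@1 deps=(None,None) exec_start@1 write@3
I1 add r3: issue@2 deps=(None,0) exec_start@3 write@5
I2 mul r2: issue@3 deps=(0,0) exec_start@3 write@6
I3 add r4: issue@4 deps=(2,0) exec_start@6 write@7
I4 mul r3: issue@5 deps=(3,1) exec_start@7 write@10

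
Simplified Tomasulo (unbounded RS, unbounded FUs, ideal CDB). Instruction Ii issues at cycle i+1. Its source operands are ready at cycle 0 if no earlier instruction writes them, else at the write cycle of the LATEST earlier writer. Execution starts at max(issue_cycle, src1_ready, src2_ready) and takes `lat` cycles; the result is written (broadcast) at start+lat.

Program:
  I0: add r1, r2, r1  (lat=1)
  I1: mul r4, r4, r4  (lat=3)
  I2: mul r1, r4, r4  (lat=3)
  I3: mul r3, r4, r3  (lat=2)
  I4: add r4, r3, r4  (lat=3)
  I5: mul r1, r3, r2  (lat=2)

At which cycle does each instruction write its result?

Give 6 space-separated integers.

Answer: 2 5 8 7 10 9

Derivation:
I0 add r1: issue@1 deps=(None,None) exec_start@1 write@2
I1 mul r4: issue@2 deps=(None,None) exec_start@2 write@5
I2 mul r1: issue@3 deps=(1,1) exec_start@5 write@8
I3 mul r3: issue@4 deps=(1,None) exec_start@5 write@7
I4 add r4: issue@5 deps=(3,1) exec_start@7 write@10
I5 mul r1: issue@6 deps=(3,None) exec_start@7 write@9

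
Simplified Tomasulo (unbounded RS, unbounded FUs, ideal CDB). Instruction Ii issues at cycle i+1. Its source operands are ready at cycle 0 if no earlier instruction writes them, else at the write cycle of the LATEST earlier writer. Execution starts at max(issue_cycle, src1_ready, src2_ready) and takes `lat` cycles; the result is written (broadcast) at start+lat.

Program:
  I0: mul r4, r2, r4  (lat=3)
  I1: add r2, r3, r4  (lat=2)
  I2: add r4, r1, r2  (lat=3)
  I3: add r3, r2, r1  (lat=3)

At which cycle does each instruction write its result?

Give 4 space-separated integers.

Answer: 4 6 9 9

Derivation:
I0 mul r4: issue@1 deps=(None,None) exec_start@1 write@4
I1 add r2: issue@2 deps=(None,0) exec_start@4 write@6
I2 add r4: issue@3 deps=(None,1) exec_start@6 write@9
I3 add r3: issue@4 deps=(1,None) exec_start@6 write@9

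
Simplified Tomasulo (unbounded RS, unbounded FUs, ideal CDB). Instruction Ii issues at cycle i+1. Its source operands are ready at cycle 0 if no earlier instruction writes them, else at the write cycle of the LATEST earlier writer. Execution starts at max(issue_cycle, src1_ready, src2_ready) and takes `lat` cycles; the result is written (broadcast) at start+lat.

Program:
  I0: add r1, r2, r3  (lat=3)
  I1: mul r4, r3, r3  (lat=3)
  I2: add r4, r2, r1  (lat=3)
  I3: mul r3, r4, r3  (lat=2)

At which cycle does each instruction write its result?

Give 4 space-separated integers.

Answer: 4 5 7 9

Derivation:
I0 add r1: issue@1 deps=(None,None) exec_start@1 write@4
I1 mul r4: issue@2 deps=(None,None) exec_start@2 write@5
I2 add r4: issue@3 deps=(None,0) exec_start@4 write@7
I3 mul r3: issue@4 deps=(2,None) exec_start@7 write@9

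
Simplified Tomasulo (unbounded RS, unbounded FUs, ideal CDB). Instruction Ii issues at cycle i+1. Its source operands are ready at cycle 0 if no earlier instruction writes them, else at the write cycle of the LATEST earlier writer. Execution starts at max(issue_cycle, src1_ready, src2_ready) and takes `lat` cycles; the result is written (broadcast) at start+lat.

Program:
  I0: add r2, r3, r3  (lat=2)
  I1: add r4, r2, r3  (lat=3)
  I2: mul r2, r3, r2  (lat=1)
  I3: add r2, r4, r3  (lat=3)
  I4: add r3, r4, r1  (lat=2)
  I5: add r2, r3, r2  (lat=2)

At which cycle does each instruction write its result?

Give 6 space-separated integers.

I0 add r2: issue@1 deps=(None,None) exec_start@1 write@3
I1 add r4: issue@2 deps=(0,None) exec_start@3 write@6
I2 mul r2: issue@3 deps=(None,0) exec_start@3 write@4
I3 add r2: issue@4 deps=(1,None) exec_start@6 write@9
I4 add r3: issue@5 deps=(1,None) exec_start@6 write@8
I5 add r2: issue@6 deps=(4,3) exec_start@9 write@11

Answer: 3 6 4 9 8 11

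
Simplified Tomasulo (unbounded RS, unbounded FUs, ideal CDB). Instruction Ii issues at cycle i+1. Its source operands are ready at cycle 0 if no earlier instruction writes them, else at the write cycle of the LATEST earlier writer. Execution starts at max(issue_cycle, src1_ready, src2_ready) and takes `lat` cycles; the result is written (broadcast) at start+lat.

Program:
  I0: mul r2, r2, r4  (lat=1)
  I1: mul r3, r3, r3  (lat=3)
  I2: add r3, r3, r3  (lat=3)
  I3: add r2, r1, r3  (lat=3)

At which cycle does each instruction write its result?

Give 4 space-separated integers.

Answer: 2 5 8 11

Derivation:
I0 mul r2: issue@1 deps=(None,None) exec_start@1 write@2
I1 mul r3: issue@2 deps=(None,None) exec_start@2 write@5
I2 add r3: issue@3 deps=(1,1) exec_start@5 write@8
I3 add r2: issue@4 deps=(None,2) exec_start@8 write@11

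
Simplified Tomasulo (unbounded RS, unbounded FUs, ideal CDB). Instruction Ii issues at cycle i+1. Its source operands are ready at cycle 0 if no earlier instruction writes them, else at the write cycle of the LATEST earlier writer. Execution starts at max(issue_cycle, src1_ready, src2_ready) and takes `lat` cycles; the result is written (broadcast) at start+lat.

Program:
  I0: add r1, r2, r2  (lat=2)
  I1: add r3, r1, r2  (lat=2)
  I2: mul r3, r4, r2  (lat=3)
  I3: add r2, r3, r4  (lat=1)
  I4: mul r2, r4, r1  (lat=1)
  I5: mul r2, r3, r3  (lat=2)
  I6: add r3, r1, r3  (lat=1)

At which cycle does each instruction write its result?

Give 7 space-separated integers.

Answer: 3 5 6 7 6 8 8

Derivation:
I0 add r1: issue@1 deps=(None,None) exec_start@1 write@3
I1 add r3: issue@2 deps=(0,None) exec_start@3 write@5
I2 mul r3: issue@3 deps=(None,None) exec_start@3 write@6
I3 add r2: issue@4 deps=(2,None) exec_start@6 write@7
I4 mul r2: issue@5 deps=(None,0) exec_start@5 write@6
I5 mul r2: issue@6 deps=(2,2) exec_start@6 write@8
I6 add r3: issue@7 deps=(0,2) exec_start@7 write@8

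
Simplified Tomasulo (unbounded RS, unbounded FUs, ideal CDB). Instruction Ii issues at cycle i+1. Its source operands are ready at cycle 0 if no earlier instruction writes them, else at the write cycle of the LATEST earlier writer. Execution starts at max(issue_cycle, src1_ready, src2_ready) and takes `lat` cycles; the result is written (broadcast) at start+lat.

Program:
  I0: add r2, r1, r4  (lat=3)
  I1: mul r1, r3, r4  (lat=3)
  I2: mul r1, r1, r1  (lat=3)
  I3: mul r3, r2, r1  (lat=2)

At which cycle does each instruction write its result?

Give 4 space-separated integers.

I0 add r2: issue@1 deps=(None,None) exec_start@1 write@4
I1 mul r1: issue@2 deps=(None,None) exec_start@2 write@5
I2 mul r1: issue@3 deps=(1,1) exec_start@5 write@8
I3 mul r3: issue@4 deps=(0,2) exec_start@8 write@10

Answer: 4 5 8 10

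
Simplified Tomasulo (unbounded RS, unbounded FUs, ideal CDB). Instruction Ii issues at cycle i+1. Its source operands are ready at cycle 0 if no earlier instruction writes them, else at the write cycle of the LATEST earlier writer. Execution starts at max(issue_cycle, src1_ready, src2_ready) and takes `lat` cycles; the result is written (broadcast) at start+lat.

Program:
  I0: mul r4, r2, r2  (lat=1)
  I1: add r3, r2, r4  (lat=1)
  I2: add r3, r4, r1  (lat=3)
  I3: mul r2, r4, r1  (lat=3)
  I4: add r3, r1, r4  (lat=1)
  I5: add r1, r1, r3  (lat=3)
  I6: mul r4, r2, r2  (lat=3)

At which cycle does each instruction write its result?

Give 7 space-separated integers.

I0 mul r4: issue@1 deps=(None,None) exec_start@1 write@2
I1 add r3: issue@2 deps=(None,0) exec_start@2 write@3
I2 add r3: issue@3 deps=(0,None) exec_start@3 write@6
I3 mul r2: issue@4 deps=(0,None) exec_start@4 write@7
I4 add r3: issue@5 deps=(None,0) exec_start@5 write@6
I5 add r1: issue@6 deps=(None,4) exec_start@6 write@9
I6 mul r4: issue@7 deps=(3,3) exec_start@7 write@10

Answer: 2 3 6 7 6 9 10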